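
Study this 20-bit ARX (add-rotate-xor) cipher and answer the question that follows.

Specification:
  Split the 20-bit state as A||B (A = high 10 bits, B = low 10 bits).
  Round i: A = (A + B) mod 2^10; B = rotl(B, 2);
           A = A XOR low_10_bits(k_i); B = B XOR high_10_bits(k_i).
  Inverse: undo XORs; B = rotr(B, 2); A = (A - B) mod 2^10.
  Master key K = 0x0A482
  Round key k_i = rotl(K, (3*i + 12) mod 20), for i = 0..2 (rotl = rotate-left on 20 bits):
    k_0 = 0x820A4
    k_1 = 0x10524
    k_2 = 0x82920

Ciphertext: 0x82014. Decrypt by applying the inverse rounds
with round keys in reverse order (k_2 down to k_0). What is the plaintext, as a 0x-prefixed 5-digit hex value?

0x5092E

s_0 = ciphertext = 0x82014
s_1 = InvRound(s_0, k_2) = 0x28687
s_2 = InvRound(s_1, k_1) = 0xB52B1
s_3 = InvRound(s_2, k_0) = 0x5092E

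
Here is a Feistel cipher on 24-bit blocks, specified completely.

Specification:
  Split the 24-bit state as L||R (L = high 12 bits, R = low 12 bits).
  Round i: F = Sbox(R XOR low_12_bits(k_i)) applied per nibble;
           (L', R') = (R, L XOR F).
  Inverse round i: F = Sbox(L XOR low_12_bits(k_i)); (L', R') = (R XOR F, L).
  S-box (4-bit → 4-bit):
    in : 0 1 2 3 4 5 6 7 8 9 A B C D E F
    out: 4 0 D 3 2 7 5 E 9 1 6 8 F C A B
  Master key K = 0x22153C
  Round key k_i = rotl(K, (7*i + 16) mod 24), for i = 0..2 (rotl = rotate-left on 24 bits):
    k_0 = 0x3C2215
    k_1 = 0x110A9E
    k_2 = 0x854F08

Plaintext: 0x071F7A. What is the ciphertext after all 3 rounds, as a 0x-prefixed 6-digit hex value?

0xAF8B9E

s_0 = plaintext = 0x071F7A
s_1 = Round(s_0, k_0) = 0xF7AC2A
s_2 = Round(s_1, k_1) = 0xC2AAF8
s_3 = Round(s_2, k_2) = 0xAF8B9E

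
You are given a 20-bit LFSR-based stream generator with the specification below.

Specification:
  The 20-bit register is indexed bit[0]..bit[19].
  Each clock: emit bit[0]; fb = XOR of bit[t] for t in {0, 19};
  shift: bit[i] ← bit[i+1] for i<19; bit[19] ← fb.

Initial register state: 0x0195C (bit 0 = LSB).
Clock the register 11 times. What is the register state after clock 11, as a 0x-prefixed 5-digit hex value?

0xE6803

reg_0 = 0x0195C
clock 1: out=0, reg = 0x00CAE
clock 2: out=0, reg = 0x00657
clock 3: out=1, reg = 0x8032B
clock 4: out=1, reg = 0x40195
clock 5: out=1, reg = 0xA00CA
clock 6: out=0, reg = 0xD0065
clock 7: out=1, reg = 0x68032
clock 8: out=0, reg = 0x34019
clock 9: out=1, reg = 0x9A00C
clock 10: out=0, reg = 0xCD006
clock 11: out=0, reg = 0xE6803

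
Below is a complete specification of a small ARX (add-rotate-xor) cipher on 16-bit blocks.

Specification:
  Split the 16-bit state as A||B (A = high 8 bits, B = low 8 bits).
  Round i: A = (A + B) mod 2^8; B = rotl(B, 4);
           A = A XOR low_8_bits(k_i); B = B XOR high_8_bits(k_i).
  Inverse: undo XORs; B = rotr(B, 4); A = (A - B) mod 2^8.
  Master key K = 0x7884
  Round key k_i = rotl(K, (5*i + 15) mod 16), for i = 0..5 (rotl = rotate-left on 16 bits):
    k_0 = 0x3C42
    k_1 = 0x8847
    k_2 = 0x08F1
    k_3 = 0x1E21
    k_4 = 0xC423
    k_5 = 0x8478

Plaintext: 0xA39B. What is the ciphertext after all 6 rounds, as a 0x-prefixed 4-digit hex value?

0x2086

s_0 = plaintext = 0xA39B
s_1 = Round(s_0, k_0) = 0x7C85
s_2 = Round(s_1, k_1) = 0x46D0
s_3 = Round(s_2, k_2) = 0xE705
s_4 = Round(s_3, k_3) = 0xCD4E
s_5 = Round(s_4, k_4) = 0x3820
s_6 = Round(s_5, k_5) = 0x2086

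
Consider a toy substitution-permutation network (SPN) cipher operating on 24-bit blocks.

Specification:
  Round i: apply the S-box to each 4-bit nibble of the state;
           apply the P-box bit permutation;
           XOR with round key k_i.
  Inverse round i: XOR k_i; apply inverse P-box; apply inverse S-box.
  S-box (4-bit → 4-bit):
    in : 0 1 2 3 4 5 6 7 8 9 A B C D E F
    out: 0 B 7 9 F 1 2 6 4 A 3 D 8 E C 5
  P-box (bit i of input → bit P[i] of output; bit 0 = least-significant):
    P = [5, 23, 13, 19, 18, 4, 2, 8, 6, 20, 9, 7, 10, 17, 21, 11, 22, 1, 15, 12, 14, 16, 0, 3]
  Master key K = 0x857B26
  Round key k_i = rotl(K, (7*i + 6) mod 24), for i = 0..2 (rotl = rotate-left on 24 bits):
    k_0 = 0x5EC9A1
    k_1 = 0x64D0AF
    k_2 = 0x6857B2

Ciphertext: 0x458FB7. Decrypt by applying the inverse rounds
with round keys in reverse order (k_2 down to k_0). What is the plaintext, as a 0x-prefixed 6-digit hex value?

s_0 = ciphertext = 0x458FB7
s_1 = InvRound(s_0, k_2) = 0x2EE0FC
s_2 = InvRound(s_1, k_1) = 0x81656E
s_3 = InvRound(s_2, k_0) = 0xD211FD

0xD211FD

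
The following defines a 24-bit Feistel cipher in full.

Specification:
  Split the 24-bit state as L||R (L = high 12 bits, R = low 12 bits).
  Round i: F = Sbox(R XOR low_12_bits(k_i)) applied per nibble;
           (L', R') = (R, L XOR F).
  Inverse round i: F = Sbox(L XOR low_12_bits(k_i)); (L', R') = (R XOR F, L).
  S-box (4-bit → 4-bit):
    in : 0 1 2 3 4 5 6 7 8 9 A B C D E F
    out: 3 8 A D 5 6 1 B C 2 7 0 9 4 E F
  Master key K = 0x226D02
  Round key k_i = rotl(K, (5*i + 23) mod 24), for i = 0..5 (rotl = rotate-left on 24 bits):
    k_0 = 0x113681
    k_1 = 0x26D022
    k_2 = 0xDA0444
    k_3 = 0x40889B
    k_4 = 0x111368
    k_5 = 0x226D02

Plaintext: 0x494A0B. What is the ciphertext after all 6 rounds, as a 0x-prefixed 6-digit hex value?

s_0 = plaintext = 0x494A0B
s_1 = Round(s_0, k_0) = 0xA0BD53
s_2 = Round(s_1, k_1) = 0xD53EB3
s_3 = Round(s_2, k_2) = 0xEB3AA8
s_4 = Round(s_3, k_3) = 0xAA846E
s_5 = Round(s_4, k_4) = 0x46E199
s_6 = Round(s_5, k_5) = 0x199D4E

0x199D4E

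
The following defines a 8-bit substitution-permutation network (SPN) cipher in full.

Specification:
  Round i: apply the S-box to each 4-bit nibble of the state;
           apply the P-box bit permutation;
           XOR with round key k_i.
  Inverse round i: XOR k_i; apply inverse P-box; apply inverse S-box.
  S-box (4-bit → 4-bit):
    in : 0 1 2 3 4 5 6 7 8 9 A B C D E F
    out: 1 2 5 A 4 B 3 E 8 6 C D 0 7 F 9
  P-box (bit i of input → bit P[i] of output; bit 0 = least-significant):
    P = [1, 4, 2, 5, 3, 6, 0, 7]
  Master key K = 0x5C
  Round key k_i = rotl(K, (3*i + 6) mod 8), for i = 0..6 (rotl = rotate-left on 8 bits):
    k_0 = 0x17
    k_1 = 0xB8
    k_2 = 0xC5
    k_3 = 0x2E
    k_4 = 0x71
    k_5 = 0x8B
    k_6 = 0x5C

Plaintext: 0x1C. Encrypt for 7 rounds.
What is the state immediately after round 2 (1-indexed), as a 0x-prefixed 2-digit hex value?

s_0 = plaintext = 0x1C
s_1 = Round(s_0, k_0) = 0x57
s_2 = Round(s_1, k_1) = 0x44
s_3 = Round(s_2, k_2) = 0xC0
s_4 = Round(s_3, k_3) = 0x2C
s_5 = Round(s_4, k_4) = 0x78
s_6 = Round(s_5, k_5) = 0x6A
s_7 = Round(s_6, k_6) = 0x30

0x44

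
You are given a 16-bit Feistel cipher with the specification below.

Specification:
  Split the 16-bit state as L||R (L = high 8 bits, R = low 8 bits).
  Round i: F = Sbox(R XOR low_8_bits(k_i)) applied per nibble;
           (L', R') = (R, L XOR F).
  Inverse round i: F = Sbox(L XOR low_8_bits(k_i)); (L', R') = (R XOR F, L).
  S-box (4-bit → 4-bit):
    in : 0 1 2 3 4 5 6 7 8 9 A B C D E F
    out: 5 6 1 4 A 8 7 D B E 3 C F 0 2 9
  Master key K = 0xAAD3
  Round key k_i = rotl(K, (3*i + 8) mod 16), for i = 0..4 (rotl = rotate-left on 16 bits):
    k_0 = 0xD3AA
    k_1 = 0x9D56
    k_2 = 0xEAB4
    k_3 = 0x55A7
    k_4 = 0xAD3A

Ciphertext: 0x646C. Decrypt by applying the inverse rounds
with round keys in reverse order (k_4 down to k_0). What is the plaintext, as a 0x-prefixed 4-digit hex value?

0x58B9

s_0 = ciphertext = 0x646C
s_1 = InvRound(s_0, k_4) = 0xEE64
s_2 = InvRound(s_1, k_3) = 0xCAEE
s_3 = InvRound(s_2, k_2) = 0x3CCA
s_4 = InvRound(s_3, k_1) = 0xB93C
s_5 = InvRound(s_4, k_0) = 0x58B9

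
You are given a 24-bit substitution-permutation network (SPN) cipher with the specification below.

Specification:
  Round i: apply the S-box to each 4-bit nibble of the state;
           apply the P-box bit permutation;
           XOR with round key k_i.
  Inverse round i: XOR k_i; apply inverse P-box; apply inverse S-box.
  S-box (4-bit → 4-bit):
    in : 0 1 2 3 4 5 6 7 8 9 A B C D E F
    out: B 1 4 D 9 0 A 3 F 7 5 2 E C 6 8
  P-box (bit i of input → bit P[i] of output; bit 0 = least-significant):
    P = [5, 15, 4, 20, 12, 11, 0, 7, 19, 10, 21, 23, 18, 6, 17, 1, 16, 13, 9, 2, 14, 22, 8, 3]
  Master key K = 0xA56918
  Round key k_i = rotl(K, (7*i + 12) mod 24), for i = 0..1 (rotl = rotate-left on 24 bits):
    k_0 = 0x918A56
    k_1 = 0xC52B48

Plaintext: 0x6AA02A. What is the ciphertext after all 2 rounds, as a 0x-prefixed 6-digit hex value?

s_0 = plaintext = 0x6AA02A
s_1 = Round(s_0, k_0) = 0x5E8C6F
s_2 = Round(s_1, k_1) = 0x73058A

0x73058A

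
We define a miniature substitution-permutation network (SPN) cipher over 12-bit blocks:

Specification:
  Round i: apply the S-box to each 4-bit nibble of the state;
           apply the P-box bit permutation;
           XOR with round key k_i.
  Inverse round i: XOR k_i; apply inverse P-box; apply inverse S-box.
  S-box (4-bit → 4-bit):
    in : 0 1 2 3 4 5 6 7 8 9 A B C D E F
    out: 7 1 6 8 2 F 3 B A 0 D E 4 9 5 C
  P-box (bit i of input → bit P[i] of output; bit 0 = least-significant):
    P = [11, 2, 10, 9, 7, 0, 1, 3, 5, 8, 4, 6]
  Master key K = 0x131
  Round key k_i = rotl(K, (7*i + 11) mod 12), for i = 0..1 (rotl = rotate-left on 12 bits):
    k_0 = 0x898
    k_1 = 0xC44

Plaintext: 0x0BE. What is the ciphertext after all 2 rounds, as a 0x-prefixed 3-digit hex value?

s_0 = plaintext = 0x0BE
s_1 = Round(s_0, k_0) = 0x5A3
s_2 = Round(s_1, k_1) = 0xFBE

0xFBE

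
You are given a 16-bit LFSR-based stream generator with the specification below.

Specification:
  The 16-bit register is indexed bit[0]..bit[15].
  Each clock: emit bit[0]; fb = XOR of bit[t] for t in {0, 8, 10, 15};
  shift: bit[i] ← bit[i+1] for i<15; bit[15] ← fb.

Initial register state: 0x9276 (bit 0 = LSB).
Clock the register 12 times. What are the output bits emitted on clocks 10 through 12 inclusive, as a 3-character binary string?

100

reg_0 = 0x9276
clock 1: out=0, reg = 0xC93B
clock 2: out=1, reg = 0xE49D
clock 3: out=1, reg = 0xF24E
clock 4: out=0, reg = 0xF927
clock 5: out=1, reg = 0xFC93
clock 6: out=1, reg = 0xFE49
clock 7: out=1, reg = 0xFF24
clock 8: out=0, reg = 0xFF92
clock 9: out=0, reg = 0xFFC9
clock 10: out=1, reg = 0x7FE4
clock 11: out=0, reg = 0x3FF2
clock 12: out=0, reg = 0x1FF9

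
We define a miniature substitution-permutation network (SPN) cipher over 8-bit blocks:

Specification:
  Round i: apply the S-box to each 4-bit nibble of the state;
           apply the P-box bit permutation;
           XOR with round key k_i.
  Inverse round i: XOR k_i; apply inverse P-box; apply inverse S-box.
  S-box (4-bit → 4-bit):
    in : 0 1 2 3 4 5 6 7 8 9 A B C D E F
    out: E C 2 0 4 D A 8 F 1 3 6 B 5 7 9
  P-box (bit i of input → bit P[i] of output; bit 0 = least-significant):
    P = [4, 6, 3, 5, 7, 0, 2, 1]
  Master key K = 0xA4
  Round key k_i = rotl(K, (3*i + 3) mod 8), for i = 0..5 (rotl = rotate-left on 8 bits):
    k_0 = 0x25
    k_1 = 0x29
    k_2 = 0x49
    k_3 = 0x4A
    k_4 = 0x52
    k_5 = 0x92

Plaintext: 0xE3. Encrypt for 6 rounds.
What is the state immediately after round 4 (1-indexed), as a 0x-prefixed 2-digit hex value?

0x8B

s_0 = plaintext = 0xE3
s_1 = Round(s_0, k_0) = 0xA0
s_2 = Round(s_1, k_1) = 0xC0
s_3 = Round(s_2, k_2) = 0xA2
s_4 = Round(s_3, k_3) = 0x8B
s_5 = Round(s_4, k_4) = 0x9D
s_6 = Round(s_5, k_5) = 0x0A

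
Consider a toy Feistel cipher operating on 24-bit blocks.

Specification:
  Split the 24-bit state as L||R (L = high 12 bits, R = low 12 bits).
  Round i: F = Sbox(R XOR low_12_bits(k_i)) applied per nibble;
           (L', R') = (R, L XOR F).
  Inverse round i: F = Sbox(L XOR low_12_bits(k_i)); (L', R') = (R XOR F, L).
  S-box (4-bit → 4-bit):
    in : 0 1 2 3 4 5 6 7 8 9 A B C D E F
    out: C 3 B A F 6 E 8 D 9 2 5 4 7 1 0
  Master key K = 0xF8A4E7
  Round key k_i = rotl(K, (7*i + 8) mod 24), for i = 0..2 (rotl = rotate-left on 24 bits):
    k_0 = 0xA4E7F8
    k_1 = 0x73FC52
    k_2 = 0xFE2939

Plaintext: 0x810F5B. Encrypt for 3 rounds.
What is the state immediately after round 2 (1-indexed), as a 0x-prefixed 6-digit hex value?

s_0 = plaintext = 0x810F5B
s_1 = Round(s_0, k_0) = 0xF5B53A
s_2 = Round(s_1, k_1) = 0x53A6B6
s_3 = Round(s_2, k_2) = 0x6B65EA

0x53A6B6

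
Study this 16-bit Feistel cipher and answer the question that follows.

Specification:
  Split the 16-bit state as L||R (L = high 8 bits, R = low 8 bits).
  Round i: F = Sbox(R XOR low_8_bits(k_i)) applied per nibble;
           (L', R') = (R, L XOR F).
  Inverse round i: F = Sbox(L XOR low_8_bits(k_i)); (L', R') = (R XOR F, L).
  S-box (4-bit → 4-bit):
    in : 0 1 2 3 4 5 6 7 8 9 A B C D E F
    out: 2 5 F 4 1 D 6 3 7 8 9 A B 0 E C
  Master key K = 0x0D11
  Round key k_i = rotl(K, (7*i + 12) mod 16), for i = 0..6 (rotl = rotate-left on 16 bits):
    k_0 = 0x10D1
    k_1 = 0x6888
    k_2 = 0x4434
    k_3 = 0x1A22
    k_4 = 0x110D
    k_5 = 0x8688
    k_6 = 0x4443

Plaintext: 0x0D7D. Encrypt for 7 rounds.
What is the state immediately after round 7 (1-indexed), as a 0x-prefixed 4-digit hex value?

s_0 = plaintext = 0x0D7D
s_1 = Round(s_0, k_0) = 0x7D96
s_2 = Round(s_1, k_1) = 0x9623
s_3 = Round(s_2, k_2) = 0x23C5
s_4 = Round(s_3, k_3) = 0xC5C0
s_5 = Round(s_4, k_4) = 0xC075
s_6 = Round(s_5, k_5) = 0x7500
s_7 = Round(s_6, k_6) = 0x0061

0x0061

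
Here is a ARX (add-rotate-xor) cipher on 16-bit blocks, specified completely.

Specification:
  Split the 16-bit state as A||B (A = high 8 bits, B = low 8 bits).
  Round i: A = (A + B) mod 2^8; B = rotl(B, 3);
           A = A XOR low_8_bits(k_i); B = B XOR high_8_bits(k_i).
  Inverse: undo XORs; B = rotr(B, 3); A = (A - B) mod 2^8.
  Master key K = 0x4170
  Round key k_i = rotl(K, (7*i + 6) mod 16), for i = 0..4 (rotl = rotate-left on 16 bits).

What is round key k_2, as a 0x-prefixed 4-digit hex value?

0x1704

K = 0x4170
k_0 = rotl(K, (7*0+6) mod 16) = rotl(K, 6) = 0x5C10
k_1 = rotl(K, (7*1+6) mod 16) = rotl(K, 13) = 0x082E
k_2 = rotl(K, (7*2+6) mod 16) = rotl(K, 4) = 0x1704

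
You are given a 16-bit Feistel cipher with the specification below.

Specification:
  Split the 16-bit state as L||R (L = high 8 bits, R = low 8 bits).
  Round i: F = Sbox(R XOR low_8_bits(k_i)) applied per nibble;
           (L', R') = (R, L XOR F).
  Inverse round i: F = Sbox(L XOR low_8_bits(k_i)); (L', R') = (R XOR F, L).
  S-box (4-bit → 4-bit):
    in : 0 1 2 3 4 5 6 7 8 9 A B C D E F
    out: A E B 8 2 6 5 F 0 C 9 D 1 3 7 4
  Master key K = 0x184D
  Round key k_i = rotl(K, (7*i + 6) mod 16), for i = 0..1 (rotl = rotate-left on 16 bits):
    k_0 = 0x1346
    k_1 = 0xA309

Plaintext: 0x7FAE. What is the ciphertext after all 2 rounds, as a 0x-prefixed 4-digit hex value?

s_0 = plaintext = 0x7FAE
s_1 = Round(s_0, k_0) = 0xAE0F
s_2 = Round(s_1, k_1) = 0x0F0B

0x0F0B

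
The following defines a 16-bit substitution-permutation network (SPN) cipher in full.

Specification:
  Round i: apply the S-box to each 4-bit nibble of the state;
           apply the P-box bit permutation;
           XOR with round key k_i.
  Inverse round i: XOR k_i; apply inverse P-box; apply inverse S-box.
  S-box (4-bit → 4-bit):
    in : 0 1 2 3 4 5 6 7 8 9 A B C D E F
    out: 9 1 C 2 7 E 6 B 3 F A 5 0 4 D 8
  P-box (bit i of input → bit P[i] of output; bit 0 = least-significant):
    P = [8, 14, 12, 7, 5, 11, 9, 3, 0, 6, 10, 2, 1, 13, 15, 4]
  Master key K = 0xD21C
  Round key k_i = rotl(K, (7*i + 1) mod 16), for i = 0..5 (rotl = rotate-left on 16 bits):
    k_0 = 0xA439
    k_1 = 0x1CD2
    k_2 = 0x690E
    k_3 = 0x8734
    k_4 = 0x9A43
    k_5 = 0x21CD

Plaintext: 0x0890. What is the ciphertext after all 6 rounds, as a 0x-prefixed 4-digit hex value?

0x2FE8

s_0 = plaintext = 0x0890
s_1 = Round(s_0, k_0) = 0xAFC2
s_2 = Round(s_1, k_1) = 0x2C46
s_3 = Round(s_2, k_2) = 0xB33E
s_4 = Round(s_3, k_3) = 0x1EF6
s_5 = Round(s_4, k_4) = 0xCE4C
s_6 = Round(s_5, k_5) = 0x2FE8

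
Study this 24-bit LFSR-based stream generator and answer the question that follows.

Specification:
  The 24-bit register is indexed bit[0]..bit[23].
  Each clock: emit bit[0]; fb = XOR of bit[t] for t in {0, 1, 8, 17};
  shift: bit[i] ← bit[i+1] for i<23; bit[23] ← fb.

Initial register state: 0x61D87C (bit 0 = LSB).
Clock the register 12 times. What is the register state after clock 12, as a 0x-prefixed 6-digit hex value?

0x0AA61D

reg_0 = 0x61D87C
clock 1: out=0, reg = 0x30EC3E
clock 2: out=0, reg = 0x98761F
clock 3: out=1, reg = 0x4C3B0F
clock 4: out=1, reg = 0xA61D87
clock 5: out=1, reg = 0x530EC3
clock 6: out=1, reg = 0xA98761
clock 7: out=1, reg = 0x54C3B0
clock 8: out=0, reg = 0xAA61D8
clock 9: out=0, reg = 0x5530EC
clock 10: out=0, reg = 0x2A9876
clock 11: out=0, reg = 0x154C3B
clock 12: out=1, reg = 0x0AA61D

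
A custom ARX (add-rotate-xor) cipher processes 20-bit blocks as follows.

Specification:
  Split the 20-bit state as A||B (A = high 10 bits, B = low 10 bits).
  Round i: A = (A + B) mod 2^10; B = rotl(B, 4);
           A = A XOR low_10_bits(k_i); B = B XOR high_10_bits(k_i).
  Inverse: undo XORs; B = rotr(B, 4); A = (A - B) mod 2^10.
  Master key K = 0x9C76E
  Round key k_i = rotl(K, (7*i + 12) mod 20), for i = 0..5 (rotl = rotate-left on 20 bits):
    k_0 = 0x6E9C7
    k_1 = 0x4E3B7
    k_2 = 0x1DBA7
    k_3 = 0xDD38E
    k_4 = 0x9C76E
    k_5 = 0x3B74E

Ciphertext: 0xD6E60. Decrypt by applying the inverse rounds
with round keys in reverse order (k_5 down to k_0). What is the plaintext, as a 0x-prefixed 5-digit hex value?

0xB6A33

s_0 = ciphertext = 0xD6E60
s_1 = InvRound(s_0, k_5) = 0x2B768
s_2 = InvRound(s_1, k_4) = 0x5CA51
s_3 = InvRound(s_2, k_3) = 0x6A952
s_4 = InvRound(s_3, k_2) = 0x3ED12
s_5 = InvRound(s_4, k_1) = 0x32A82
s_6 = InvRound(s_5, k_0) = 0xB6A33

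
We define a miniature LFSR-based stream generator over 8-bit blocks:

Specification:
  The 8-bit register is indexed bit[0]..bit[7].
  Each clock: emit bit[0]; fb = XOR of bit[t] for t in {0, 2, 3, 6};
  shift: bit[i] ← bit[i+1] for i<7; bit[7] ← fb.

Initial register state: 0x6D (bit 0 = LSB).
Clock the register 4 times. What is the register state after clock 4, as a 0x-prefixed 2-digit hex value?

reg_0 = 0x6D
clock 1: out=1, reg = 0x36
clock 2: out=0, reg = 0x9B
clock 3: out=1, reg = 0x4D
clock 4: out=1, reg = 0x26

0x26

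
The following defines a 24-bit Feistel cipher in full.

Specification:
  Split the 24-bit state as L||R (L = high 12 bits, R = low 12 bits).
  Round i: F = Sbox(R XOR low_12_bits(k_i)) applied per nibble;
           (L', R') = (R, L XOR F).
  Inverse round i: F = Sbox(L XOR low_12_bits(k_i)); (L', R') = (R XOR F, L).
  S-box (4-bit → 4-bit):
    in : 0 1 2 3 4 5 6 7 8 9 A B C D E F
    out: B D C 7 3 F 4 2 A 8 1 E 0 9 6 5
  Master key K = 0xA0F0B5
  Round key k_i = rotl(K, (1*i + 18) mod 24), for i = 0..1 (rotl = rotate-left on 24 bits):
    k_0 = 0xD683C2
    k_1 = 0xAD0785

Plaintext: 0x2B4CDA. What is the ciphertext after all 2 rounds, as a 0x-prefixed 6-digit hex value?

s_0 = plaintext = 0x2B4CDA
s_1 = Round(s_0, k_0) = 0xCDA76E
s_2 = Round(s_1, k_1) = 0x76E7B4

0x76E7B4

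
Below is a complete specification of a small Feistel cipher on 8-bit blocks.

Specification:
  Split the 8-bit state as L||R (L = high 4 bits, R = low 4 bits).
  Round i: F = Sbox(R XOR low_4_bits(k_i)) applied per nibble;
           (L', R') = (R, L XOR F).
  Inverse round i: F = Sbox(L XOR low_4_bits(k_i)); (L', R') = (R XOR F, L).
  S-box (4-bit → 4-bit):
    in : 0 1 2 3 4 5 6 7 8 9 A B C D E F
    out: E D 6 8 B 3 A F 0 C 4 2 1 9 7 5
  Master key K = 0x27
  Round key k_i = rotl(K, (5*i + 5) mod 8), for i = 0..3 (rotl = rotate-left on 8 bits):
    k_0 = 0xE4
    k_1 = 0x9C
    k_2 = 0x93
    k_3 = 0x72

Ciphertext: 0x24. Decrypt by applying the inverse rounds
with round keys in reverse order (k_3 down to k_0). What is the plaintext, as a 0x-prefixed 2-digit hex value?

s_0 = ciphertext = 0x24
s_1 = InvRound(s_0, k_3) = 0xA2
s_2 = InvRound(s_1, k_2) = 0xEA
s_3 = InvRound(s_2, k_1) = 0xCE
s_4 = InvRound(s_3, k_0) = 0xEC

0xEC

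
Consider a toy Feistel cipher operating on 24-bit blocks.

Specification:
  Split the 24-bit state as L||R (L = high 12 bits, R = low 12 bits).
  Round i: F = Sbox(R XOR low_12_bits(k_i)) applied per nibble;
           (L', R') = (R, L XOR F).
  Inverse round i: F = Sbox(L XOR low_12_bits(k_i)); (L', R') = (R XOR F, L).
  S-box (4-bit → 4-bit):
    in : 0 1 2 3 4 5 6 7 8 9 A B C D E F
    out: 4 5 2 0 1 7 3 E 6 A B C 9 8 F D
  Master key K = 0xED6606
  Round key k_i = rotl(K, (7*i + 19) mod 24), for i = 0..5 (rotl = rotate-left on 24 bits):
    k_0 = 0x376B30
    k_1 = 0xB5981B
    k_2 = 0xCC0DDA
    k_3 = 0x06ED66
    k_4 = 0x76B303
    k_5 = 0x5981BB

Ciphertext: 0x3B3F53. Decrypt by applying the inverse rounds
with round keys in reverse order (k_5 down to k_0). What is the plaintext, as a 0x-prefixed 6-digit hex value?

s_0 = ciphertext = 0x3B3F53
s_1 = InvRound(s_0, k_5) = 0xD153B3
s_2 = InvRound(s_1, k_4) = 0xCE0D15
s_3 = InvRound(s_2, k_3) = 0x876CE0
s_4 = InvRound(s_3, k_2) = 0xB59876
s_5 = InvRound(s_4, k_1) = 0x864B59
s_6 = InvRound(s_5, k_0) = 0xB28864

0xB28864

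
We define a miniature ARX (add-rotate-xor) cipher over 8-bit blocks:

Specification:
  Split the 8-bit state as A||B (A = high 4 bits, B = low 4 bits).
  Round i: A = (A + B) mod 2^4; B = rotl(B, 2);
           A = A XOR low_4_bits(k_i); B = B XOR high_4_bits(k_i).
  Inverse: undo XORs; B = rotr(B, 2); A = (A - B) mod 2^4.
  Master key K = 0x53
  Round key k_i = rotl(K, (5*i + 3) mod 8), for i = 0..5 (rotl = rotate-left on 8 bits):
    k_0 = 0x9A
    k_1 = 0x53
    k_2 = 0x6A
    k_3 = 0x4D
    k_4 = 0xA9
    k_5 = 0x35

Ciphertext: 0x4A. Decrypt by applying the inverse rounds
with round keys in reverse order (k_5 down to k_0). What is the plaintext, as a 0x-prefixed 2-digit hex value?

s_0 = ciphertext = 0x4A
s_1 = InvRound(s_0, k_5) = 0xB6
s_2 = InvRound(s_1, k_4) = 0xF3
s_3 = InvRound(s_2, k_3) = 0x5D
s_4 = InvRound(s_3, k_2) = 0x1E
s_5 = InvRound(s_4, k_1) = 0x4E
s_6 = InvRound(s_5, k_0) = 0x1D

0x1D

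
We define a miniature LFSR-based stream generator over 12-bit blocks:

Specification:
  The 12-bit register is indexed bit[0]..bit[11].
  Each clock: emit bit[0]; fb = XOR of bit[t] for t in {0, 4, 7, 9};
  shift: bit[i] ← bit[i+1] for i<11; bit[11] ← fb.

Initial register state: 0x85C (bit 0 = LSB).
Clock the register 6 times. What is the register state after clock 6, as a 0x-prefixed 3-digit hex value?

reg_0 = 0x85C
clock 1: out=0, reg = 0xC2E
clock 2: out=0, reg = 0x617
clock 3: out=1, reg = 0xB0B
clock 4: out=1, reg = 0x585
clock 5: out=1, reg = 0x2C2
clock 6: out=0, reg = 0x161

0x161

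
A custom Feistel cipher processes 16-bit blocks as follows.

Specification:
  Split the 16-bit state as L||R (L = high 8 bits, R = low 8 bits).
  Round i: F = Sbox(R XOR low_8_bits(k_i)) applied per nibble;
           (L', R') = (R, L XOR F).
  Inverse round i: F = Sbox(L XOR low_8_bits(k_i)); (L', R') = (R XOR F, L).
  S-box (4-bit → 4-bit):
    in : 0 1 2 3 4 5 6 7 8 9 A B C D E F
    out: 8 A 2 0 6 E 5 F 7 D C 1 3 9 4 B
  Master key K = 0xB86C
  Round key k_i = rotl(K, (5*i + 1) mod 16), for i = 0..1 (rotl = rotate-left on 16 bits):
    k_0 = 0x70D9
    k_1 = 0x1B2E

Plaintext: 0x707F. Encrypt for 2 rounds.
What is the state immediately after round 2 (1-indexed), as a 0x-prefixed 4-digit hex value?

s_0 = plaintext = 0x707F
s_1 = Round(s_0, k_0) = 0x7FB5
s_2 = Round(s_1, k_1) = 0xB5AE

0xB5AE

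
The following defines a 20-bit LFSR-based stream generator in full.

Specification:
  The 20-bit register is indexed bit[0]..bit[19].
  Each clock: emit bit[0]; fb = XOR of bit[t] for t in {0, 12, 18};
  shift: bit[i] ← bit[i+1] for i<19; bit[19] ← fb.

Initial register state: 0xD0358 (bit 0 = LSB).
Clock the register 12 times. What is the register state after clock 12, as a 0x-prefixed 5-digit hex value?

reg_0 = 0xD0358
clock 1: out=0, reg = 0xE81AC
clock 2: out=0, reg = 0xF40D6
clock 3: out=0, reg = 0xFA06B
clock 4: out=1, reg = 0x7D035
clock 5: out=1, reg = 0xBE81A
clock 6: out=0, reg = 0x5F40D
clock 7: out=1, reg = 0xAFA06
clock 8: out=0, reg = 0xD7D03
clock 9: out=1, reg = 0xEBE81
clock 10: out=1, reg = 0xF5F40
clock 11: out=0, reg = 0x7AFA0
clock 12: out=0, reg = 0xBD7D0

0xBD7D0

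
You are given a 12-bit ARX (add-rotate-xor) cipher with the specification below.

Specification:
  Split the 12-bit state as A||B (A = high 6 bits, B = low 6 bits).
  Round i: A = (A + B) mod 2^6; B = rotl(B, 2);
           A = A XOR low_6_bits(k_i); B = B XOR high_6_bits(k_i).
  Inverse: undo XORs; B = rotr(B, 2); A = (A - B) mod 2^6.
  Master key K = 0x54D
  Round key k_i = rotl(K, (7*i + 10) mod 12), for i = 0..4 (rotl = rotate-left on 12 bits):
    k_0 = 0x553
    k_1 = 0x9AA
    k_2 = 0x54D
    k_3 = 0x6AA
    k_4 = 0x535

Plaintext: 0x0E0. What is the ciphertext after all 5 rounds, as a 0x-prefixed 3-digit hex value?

s_0 = plaintext = 0x0E0
s_1 = Round(s_0, k_0) = 0xC17
s_2 = Round(s_1, k_1) = 0xB7B
s_3 = Round(s_2, k_2) = 0x97A
s_4 = Round(s_3, k_3) = 0xD71
s_5 = Round(s_4, k_4) = 0x4D3

0x4D3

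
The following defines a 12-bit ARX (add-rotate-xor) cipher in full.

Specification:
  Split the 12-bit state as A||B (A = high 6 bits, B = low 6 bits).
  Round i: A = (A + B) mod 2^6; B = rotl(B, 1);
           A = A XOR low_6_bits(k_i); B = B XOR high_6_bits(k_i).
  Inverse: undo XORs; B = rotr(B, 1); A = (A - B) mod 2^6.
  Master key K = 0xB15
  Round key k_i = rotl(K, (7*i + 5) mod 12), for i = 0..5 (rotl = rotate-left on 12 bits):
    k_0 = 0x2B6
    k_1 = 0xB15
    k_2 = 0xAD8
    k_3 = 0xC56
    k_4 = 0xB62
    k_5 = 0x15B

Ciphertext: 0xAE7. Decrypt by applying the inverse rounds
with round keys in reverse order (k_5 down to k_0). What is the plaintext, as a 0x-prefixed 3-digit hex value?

s_0 = ciphertext = 0xAE7
s_1 = InvRound(s_0, k_5) = 0x7D1
s_2 = InvRound(s_1, k_4) = 0x7DE
s_3 = InvRound(s_2, k_3) = 0x4B7
s_4 = InvRound(s_3, k_2) = 0xF0E
s_5 = InvRound(s_4, k_1) = 0x611
s_6 = InvRound(s_5, k_0) = 0x06D

0x06D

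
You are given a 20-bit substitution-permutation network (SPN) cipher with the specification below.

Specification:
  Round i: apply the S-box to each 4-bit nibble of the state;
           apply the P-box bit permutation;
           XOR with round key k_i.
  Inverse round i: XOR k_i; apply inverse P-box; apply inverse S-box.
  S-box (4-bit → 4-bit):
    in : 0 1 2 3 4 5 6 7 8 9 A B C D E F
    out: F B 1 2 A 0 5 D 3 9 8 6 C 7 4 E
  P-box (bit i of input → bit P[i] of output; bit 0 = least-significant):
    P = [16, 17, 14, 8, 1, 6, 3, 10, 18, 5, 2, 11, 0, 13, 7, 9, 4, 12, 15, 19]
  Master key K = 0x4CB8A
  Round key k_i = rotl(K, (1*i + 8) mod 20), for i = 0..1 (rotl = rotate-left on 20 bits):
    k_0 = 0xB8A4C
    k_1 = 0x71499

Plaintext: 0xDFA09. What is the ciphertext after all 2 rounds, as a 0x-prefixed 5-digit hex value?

s_0 = plaintext = 0xDFA09
s_1 = Round(s_0, k_0) = 0xA3596
s_2 = Round(s_1, k_1) = 0xE709B

0xE709B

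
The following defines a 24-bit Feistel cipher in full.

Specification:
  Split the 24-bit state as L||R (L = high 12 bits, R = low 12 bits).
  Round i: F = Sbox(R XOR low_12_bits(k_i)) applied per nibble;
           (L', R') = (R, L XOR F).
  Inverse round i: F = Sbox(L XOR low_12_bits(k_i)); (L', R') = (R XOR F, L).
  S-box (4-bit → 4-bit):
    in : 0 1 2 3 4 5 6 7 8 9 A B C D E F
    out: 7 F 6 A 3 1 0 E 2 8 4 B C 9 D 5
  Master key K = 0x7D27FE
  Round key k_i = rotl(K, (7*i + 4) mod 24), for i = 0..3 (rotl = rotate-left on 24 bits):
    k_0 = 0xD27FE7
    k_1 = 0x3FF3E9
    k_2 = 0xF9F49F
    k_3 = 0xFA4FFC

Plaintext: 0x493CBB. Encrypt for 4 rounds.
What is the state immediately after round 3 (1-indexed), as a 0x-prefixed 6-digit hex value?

0x5BB1EC

s_0 = plaintext = 0x493CBB
s_1 = Round(s_0, k_0) = 0xCBBE8F
s_2 = Round(s_1, k_1) = 0xE8F5BB
s_3 = Round(s_2, k_2) = 0x5BB1EC
s_4 = Round(s_3, k_3) = 0x1EC84C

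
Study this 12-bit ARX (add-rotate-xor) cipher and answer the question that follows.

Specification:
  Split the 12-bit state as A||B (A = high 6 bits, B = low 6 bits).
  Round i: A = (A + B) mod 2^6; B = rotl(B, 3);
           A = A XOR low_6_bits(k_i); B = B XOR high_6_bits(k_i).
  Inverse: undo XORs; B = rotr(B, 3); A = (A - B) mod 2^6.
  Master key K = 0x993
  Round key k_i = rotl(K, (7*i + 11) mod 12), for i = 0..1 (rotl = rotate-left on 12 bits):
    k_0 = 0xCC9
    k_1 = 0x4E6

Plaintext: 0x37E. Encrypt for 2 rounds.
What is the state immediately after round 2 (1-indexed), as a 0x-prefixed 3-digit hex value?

0x833

s_0 = plaintext = 0x37E
s_1 = Round(s_0, k_0) = 0x084
s_2 = Round(s_1, k_1) = 0x833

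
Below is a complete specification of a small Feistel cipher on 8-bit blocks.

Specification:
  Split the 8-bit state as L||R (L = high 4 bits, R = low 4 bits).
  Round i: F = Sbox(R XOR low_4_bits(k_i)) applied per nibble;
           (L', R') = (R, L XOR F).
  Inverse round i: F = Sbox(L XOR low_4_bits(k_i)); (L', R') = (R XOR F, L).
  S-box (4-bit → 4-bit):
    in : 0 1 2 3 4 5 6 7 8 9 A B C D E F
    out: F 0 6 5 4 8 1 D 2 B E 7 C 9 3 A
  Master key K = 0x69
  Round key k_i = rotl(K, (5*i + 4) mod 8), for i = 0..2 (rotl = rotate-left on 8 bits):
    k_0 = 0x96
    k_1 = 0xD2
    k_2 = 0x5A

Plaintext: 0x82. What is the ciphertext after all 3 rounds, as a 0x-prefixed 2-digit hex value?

0x1B

s_0 = plaintext = 0x82
s_1 = Round(s_0, k_0) = 0x2C
s_2 = Round(s_1, k_1) = 0xC1
s_3 = Round(s_2, k_2) = 0x1B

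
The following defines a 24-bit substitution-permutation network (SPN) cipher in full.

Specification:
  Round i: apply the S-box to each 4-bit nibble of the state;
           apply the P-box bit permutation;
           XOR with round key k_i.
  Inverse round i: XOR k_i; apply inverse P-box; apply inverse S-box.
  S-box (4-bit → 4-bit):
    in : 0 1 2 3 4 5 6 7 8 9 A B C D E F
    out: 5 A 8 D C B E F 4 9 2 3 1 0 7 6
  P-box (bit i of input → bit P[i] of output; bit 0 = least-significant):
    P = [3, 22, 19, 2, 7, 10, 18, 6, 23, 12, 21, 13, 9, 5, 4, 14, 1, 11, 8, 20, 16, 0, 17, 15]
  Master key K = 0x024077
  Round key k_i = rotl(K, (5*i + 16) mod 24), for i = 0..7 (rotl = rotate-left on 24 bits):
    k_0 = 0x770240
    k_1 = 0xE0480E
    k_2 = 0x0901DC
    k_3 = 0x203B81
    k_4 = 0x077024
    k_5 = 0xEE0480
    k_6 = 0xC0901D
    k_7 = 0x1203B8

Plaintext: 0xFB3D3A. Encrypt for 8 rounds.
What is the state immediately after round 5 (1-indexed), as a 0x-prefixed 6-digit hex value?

s_0 = plaintext = 0xFB3D3A
s_1 = Round(s_0, k_0) = 0x314893
s_2 = Round(s_1, k_1) = 0xDB80D2
s_3 = Round(s_2, k_2) = 0xA909CA
s_4 = Round(s_3, k_3) = 0xF01912
s_5 = Round(s_4, k_4) = 0x851543
s_6 = Round(s_5, k_5) = 0x707CEE
s_7 = Round(s_6, k_6) = 0x0F57A6
s_8 = Round(s_7, k_7) = 0xF97C9C

0x851543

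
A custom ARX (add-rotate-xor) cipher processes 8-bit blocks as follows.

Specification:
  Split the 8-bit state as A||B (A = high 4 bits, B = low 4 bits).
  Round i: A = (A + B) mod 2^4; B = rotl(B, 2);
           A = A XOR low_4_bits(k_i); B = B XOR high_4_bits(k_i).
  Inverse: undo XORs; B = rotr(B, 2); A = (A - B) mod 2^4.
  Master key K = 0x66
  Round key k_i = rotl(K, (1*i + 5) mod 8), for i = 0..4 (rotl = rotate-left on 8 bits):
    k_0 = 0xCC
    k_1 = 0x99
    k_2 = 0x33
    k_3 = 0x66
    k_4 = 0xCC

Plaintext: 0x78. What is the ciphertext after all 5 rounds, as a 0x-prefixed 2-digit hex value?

0x6E

s_0 = plaintext = 0x78
s_1 = Round(s_0, k_0) = 0x3E
s_2 = Round(s_1, k_1) = 0x82
s_3 = Round(s_2, k_2) = 0x9B
s_4 = Round(s_3, k_3) = 0x28
s_5 = Round(s_4, k_4) = 0x6E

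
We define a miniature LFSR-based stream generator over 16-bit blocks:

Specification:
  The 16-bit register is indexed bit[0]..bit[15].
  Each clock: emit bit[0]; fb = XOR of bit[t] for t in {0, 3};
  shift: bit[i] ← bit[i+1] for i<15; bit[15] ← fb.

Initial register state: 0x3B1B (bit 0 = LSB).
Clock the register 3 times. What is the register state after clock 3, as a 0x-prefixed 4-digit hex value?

0x0763

reg_0 = 0x3B1B
clock 1: out=1, reg = 0x1D8D
clock 2: out=1, reg = 0x0EC6
clock 3: out=0, reg = 0x0763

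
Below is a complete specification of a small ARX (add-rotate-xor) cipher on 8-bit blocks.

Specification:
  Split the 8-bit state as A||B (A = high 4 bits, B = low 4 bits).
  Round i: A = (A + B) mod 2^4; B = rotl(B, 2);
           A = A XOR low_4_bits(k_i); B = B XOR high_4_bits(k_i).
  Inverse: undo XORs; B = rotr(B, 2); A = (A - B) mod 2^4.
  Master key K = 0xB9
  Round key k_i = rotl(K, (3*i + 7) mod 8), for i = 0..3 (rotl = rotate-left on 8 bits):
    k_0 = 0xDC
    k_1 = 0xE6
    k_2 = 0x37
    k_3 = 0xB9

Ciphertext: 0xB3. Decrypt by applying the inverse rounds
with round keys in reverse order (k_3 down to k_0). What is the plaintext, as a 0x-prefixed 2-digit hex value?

0xAD

s_0 = ciphertext = 0xB3
s_1 = InvRound(s_0, k_3) = 0x02
s_2 = InvRound(s_1, k_2) = 0x34
s_3 = InvRound(s_2, k_1) = 0xBA
s_4 = InvRound(s_3, k_0) = 0xAD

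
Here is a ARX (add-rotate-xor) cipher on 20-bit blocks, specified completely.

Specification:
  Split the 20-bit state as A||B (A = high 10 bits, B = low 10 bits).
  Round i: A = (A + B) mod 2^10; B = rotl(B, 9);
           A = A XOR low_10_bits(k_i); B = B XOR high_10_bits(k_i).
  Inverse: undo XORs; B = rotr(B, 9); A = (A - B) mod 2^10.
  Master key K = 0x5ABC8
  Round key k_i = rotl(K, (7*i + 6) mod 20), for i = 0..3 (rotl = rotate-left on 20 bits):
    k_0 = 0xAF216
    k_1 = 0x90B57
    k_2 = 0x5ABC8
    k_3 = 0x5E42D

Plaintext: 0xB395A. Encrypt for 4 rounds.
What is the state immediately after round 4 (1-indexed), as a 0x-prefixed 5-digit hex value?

0x5539E

s_0 = plaintext = 0xB395A
s_1 = Round(s_0, k_0) = 0x8FA11
s_2 = Round(s_1, k_1) = 0xC614A
s_3 = Round(s_2, k_2) = 0xEA9CF
s_4 = Round(s_3, k_3) = 0x5539E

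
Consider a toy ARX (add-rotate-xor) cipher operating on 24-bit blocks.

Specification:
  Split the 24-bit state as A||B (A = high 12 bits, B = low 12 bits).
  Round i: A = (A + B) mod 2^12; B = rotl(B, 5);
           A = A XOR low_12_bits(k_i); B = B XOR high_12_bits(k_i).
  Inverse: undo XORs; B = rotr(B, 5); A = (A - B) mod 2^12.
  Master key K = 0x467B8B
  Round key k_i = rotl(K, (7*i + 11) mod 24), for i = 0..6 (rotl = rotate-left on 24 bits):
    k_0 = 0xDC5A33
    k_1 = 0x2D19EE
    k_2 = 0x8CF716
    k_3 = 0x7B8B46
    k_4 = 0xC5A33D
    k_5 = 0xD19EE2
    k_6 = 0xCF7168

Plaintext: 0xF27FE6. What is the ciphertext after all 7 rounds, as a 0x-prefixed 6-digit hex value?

s_0 = plaintext = 0xF27FE6
s_1 = Round(s_0, k_0) = 0x53E11A
s_2 = Round(s_1, k_1) = 0xFB6193
s_3 = Round(s_2, k_2) = 0x65FAAC
s_4 = Round(s_3, k_3) = 0xA4D22D
s_5 = Round(s_4, k_4) = 0xF479FE
s_6 = Round(s_5, k_5) = 0x7A72CA
s_7 = Round(s_6, k_6) = 0xB195B2

0xB195B2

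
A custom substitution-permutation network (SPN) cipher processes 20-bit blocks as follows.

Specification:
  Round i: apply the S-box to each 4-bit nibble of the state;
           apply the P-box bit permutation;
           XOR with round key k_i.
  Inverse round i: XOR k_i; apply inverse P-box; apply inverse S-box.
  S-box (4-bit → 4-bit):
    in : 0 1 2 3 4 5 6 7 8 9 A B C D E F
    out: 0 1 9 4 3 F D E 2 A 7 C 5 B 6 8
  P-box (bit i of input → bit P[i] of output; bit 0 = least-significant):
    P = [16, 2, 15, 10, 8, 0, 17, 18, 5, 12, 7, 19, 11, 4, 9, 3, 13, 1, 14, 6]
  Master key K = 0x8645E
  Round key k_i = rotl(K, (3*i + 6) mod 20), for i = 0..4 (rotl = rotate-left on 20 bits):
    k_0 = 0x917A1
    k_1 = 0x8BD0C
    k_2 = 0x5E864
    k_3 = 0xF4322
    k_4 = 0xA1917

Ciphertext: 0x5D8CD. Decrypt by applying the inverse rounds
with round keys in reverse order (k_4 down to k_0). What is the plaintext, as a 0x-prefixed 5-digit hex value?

0x2D7B9

s_0 = ciphertext = 0x5D8CD
s_1 = InvRound(s_0, k_4) = 0x79B6C
s_2 = InvRound(s_1, k_3) = 0x7290E
s_3 = InvRound(s_2, k_2) = 0x7F1C3
s_4 = InvRound(s_3, k_1) = 0x72B7D
s_5 = InvRound(s_4, k_0) = 0x2D7B9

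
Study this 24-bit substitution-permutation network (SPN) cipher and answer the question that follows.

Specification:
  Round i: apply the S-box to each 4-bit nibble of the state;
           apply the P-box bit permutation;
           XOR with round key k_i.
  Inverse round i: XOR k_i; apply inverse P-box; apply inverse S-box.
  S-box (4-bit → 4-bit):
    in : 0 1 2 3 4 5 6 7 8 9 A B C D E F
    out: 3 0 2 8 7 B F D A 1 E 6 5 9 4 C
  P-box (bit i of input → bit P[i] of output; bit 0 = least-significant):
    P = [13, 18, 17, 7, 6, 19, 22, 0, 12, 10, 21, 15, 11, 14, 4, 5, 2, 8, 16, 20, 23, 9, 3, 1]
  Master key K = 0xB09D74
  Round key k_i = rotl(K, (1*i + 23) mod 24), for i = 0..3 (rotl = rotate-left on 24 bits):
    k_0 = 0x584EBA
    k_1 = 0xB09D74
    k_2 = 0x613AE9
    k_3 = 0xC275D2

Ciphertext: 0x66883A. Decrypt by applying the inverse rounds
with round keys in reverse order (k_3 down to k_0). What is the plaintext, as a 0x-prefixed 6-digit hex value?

s_0 = ciphertext = 0x66883A
s_1 = InvRound(s_0, k_3) = 0xC25695
s_2 = InvRound(s_1, k_2) = 0xCC6B9C
s_3 = InvRound(s_2, k_1) = 0xB38645
s_4 = InvRound(s_3, k_0) = 0x7C6F6F

0x7C6F6F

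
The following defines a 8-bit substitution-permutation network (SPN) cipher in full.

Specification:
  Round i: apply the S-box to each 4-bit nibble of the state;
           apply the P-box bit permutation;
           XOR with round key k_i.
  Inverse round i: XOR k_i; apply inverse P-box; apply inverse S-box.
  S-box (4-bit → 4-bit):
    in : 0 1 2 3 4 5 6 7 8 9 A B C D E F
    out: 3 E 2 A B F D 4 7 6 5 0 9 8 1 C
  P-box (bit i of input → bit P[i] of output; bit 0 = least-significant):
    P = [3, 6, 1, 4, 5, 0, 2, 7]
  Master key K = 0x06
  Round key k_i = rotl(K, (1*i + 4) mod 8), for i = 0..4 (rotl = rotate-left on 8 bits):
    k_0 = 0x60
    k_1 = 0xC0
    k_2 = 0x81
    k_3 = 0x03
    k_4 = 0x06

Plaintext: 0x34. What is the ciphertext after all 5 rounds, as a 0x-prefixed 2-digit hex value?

s_0 = plaintext = 0x34
s_1 = Round(s_0, k_0) = 0xB9
s_2 = Round(s_1, k_1) = 0x82
s_3 = Round(s_2, k_2) = 0xE4
s_4 = Round(s_3, k_3) = 0x7B
s_5 = Round(s_4, k_4) = 0x02

0x02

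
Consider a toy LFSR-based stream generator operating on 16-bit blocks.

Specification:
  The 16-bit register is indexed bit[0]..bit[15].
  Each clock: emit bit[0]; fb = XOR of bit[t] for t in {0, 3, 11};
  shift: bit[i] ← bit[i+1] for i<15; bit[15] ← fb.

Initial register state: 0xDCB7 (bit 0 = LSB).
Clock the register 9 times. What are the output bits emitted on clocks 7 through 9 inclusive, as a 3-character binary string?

reg_0 = 0xDCB7
clock 1: out=1, reg = 0x6E5B
clock 2: out=1, reg = 0xB72D
clock 3: out=1, reg = 0x5B96
clock 4: out=0, reg = 0xADCB
clock 5: out=1, reg = 0xD6E5
clock 6: out=1, reg = 0xEB72
clock 7: out=0, reg = 0xF5B9
clock 8: out=1, reg = 0x7ADC
clock 9: out=0, reg = 0x3D6E

010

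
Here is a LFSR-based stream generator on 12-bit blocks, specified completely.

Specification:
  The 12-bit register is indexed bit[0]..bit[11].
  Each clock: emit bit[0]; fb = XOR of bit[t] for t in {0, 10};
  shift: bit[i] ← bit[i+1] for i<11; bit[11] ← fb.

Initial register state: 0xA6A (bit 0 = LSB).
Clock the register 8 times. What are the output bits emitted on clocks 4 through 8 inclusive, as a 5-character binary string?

10110

reg_0 = 0xA6A
clock 1: out=0, reg = 0x535
clock 2: out=1, reg = 0x29A
clock 3: out=0, reg = 0x14D
clock 4: out=1, reg = 0x8A6
clock 5: out=0, reg = 0x453
clock 6: out=1, reg = 0x229
clock 7: out=1, reg = 0x914
clock 8: out=0, reg = 0x48A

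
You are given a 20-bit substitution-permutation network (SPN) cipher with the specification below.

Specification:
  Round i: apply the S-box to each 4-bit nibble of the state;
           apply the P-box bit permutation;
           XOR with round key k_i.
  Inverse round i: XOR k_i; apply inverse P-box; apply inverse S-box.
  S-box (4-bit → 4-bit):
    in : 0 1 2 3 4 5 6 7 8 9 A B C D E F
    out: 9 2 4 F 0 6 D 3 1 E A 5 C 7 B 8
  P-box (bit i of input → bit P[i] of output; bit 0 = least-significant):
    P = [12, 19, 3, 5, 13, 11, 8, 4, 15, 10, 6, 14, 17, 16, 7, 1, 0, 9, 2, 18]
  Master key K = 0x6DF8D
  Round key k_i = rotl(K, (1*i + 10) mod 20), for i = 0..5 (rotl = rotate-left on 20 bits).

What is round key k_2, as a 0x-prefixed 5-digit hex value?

K = 0x6DF8D
k_0 = rotl(K, (1*0+10) mod 20) = rotl(K, 10) = 0xE35B7
k_1 = rotl(K, (1*1+10) mod 20) = rotl(K, 11) = 0xC6B6F
k_2 = rotl(K, (1*2+10) mod 20) = rotl(K, 12) = 0x8D6DF

0x8D6DF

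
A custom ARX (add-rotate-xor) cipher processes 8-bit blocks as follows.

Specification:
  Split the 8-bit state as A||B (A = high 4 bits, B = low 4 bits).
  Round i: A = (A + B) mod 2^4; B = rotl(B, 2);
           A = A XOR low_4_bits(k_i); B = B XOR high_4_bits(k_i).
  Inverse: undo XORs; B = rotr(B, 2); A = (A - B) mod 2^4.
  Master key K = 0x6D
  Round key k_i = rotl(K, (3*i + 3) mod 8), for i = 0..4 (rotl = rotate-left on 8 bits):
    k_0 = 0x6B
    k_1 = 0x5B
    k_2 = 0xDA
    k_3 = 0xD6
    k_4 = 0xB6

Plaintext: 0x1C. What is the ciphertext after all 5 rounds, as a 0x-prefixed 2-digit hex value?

0xD1

s_0 = plaintext = 0x1C
s_1 = Round(s_0, k_0) = 0x65
s_2 = Round(s_1, k_1) = 0x00
s_3 = Round(s_2, k_2) = 0xAD
s_4 = Round(s_3, k_3) = 0x1A
s_5 = Round(s_4, k_4) = 0xD1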